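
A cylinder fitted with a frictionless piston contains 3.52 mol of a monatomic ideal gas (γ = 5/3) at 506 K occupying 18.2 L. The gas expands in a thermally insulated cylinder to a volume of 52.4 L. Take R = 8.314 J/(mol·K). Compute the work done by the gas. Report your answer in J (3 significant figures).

Adiabatic: TV^(γ−1) = const with γ = 5/3.
T₂ = T₁ (V₁/V₂)^(γ−1) = 506 × (18.2/52.4)^0.667 = 506 × 0.4941 = 250 K.
W_by = nCᵥ(T₁ − T₂) = (3.52)(12.47)(506 − 250) = 11237 J.

W ≈ 11200 J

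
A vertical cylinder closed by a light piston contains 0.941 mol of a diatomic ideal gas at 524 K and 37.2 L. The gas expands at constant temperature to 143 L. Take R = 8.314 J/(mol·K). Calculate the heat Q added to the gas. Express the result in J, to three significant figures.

Isothermal ⇒ ΔU = 0, so Q = W = nRT ln(V₂/V₁).
Q = (0.941)(8.314)(524) ln(143/37.2) = 4100 × 1.347 = 5520 J.

Q ≈ 5520 J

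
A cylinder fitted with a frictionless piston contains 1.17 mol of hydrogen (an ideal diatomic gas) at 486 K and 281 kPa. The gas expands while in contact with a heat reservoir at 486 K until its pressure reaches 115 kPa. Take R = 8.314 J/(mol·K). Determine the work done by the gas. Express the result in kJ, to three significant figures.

Isothermal process: W = nRT ln(V₂/V₁) = nRT ln(P₁/P₂).
W = (1.17)(8.314)(486) × ln(281/115)
  = 4728 × ln(2.443) = 4728 × 0.8934
W_by_gas = 4224 J.

W ≈ 4.22 kJ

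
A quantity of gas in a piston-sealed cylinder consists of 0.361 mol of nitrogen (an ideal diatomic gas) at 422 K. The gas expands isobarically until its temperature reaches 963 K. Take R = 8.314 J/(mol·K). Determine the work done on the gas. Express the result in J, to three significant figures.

W ≈ -1620 J

Isobaric: W = P ΔV = nR ΔT.
W = (0.361)(8.314)(963 − 422) = 1624 J.
Work on gas = −W_by = -1624 J.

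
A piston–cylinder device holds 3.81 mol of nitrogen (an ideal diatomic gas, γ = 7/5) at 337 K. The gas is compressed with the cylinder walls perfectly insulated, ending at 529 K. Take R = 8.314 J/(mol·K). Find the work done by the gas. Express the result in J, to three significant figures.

W ≈ -15200 J

Adiabatic ⇒ Q = 0, so W_by = −ΔU = nCᵥ(T₁ − T₂).
Cᵥ = 5R/2 = 20.79 J/(mol·K).
W = (3.81)(20.79)(337 − 529) = -15205 J.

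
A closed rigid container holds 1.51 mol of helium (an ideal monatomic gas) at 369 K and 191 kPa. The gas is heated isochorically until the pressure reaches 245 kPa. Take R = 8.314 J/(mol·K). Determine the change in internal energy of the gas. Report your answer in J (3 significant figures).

Constant volume ⇒ W = 0, so Q = ΔU = nCᵥΔT with Cᵥ = 3R/2 = 12.47 J/(mol·K).
At constant V, T₂/T₁ = P₂/P₁ ⇒ ΔT = T₁(P₂/P₁ − 1) = 369·(245/191 − 1) = 104.3 K.
ΔU = (1.51)(12.47)(104.3) = 1965 J.

ΔU ≈ 1960 J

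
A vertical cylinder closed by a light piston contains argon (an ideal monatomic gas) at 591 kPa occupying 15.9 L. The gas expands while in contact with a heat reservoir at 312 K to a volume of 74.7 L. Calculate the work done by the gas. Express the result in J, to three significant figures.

Isothermal: W = nRT ln(V₂/V₁) = P₁V₁ ln(V₂/V₁).
P₁V₁ = (591 kPa)(15.9 L) = 9397 J.
W = 9397 × ln(74.7/15.9) = 9397 × 1.547
W_by_gas = 14539 J.

W ≈ 14500 J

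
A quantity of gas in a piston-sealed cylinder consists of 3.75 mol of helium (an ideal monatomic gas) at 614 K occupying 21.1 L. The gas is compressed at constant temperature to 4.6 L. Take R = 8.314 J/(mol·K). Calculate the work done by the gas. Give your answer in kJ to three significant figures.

W ≈ -29.2 kJ

Isothermal: W = nRT ln(V₂/V₁).
W = (3.75)(8.314)(614) × ln(4.6/21.1)
  = 19143 × -1.523
W_by_gas = -29159 J.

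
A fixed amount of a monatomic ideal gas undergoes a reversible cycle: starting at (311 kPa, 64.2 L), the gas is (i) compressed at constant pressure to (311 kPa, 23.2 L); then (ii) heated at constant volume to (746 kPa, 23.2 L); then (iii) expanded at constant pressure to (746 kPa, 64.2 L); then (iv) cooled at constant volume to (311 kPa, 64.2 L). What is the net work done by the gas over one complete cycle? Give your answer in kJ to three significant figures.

Constant-volume legs do no work.
W(i) = (311)(23.2 − 64.2) = -12751 J; W(iii) = (746)(64.2 − 23.2) = 30586 J.
W_net = -12751 + 30586 = 17835 J (the clockwise enclosed area).

W_net ≈ 17.8 kJ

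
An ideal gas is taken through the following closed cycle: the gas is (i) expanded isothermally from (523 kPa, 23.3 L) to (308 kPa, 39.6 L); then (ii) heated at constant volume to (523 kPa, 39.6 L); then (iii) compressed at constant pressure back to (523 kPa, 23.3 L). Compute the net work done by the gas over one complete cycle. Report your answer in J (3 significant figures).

Leg (i): W = PᵢVᵢ ln(V_f/Vᵢ) = (12186) ln(39.6/23.3) = 6463 J.
Leg (ii): W = 0.
Leg (iii): W = PΔV = (523)(23.3 − 39.6) = -8525 J.
W_net = 6463 − 8525 = -2062 J.

W_net ≈ -2060 J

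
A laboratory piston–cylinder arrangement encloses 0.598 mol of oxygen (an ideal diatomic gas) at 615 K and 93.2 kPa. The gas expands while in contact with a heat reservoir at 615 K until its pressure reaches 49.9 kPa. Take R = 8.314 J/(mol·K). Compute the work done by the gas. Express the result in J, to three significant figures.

Isothermal process: W = nRT ln(V₂/V₁) = nRT ln(P₁/P₂).
W = (0.598)(8.314)(615) × ln(93.2/49.9)
  = 3058 × ln(1.868) = 3058 × 0.6247
W_by_gas = 1910 J.

W ≈ 1910 J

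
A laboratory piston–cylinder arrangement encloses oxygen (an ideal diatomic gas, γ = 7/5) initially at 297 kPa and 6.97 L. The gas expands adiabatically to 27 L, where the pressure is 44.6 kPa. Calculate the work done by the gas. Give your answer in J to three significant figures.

Adiabatic: W = (P₁V₁ − P₂V₂)/(γ − 1) with γ = 7/5.
P₁V₁ = 2070 J, P₂V₂ = 1204 J.
W = (2070 − 1204) / 0.4 = 2165 J.

W ≈ 2160 J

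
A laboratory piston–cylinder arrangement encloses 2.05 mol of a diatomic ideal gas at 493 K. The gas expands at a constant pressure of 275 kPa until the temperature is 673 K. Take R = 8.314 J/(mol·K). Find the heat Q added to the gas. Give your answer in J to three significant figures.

Q ≈ 10700 J

Isobaric: W = nRΔT = (2.05)(8.314)(180) = 3068 J.
ΔU = nCᵥΔT with Cᵥ = 5R/2: ΔU = (2.05)(20.79)(180) = 7670 J.
Q = ΔU + W = 7670 + 3068 = 10738 J.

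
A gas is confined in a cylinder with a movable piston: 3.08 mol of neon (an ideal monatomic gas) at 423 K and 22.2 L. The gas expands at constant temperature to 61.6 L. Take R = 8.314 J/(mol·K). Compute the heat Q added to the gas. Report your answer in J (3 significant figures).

Q ≈ 11100 J

Isothermal ⇒ ΔU = 0, so Q = W = nRT ln(V₂/V₁).
Q = (3.08)(8.314)(423) ln(61.6/22.2) = 10832 × 1.021 = 11055 J.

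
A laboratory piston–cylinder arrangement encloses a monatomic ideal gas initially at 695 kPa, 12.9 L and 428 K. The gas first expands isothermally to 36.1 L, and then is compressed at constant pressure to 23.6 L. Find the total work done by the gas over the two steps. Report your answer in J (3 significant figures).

W_total ≈ 6120 J

Step 1 (isothermal): W = P₁V₁ ln(V₂/V₁) = (8966) ln(36.1/12.9) = 9226 J.
After step 1: P = 248.4 kPa, V = 36.1 L, T = 428 K.
Step 2 (isobaric): W = PΔV = (248.4 kPa)(23.6 − 36.1 L) = -3104 J.
W_total = 9226 − 3104 = 6122 J.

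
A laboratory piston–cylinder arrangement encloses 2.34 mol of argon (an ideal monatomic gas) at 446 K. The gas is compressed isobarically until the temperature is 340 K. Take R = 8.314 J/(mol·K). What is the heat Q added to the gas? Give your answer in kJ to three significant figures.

Q ≈ -5.16 kJ

Isobaric: W = nRΔT = (2.34)(8.314)(-106) = -2062 J.
ΔU = nCᵥΔT with Cᵥ = 3R/2: ΔU = (2.34)(12.47)(-106) = -3093 J.
Q = ΔU + W = -3093 − 2062 = -5156 J.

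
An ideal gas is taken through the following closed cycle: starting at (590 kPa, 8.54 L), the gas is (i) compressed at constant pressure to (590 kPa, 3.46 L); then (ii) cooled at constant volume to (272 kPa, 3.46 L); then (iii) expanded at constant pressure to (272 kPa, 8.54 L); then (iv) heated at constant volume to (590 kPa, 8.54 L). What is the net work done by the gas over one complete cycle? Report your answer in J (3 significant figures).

Constant-volume legs do no work.
W(i) = (590)(3.46 − 8.54) = -2997 J; W(iii) = (272)(8.54 − 3.46) = 1382 J.
W_net = -2997 + 1382 = -1615 J (the counter-clockwise enclosed area).

W_net ≈ -1620 J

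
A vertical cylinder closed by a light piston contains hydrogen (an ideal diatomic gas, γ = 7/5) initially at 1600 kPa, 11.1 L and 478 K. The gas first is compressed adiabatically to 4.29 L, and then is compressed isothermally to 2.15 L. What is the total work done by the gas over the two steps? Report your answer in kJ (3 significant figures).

Step 1 (adiabatic): W = (P₁V₁ − P₂V₂)/(γ−1) = (17760 − 25977)/0.4 = -20543 J.
After step 1: P = 6055 kPa, V = 4.29 L, T = 699.2 K.
Step 2 (isothermal): W = P₁V₁ ln(V₂/V₁) = (25977) ln(2.15/4.29) = -17945 J.
W_total = -20543 − 17945 = -38488 J.

W_total ≈ -38.5 kJ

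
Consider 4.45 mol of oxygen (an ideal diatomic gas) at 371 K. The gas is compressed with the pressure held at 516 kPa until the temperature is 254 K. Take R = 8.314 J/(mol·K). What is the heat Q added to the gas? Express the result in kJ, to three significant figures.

Isobaric: W = nRΔT = (4.45)(8.314)(-117) = -4329 J.
ΔU = nCᵥΔT with Cᵥ = 5R/2: ΔU = (4.45)(20.79)(-117) = -10822 J.
Q = ΔU + W = -10822 − 4329 = -15150 J.

Q ≈ -15.2 kJ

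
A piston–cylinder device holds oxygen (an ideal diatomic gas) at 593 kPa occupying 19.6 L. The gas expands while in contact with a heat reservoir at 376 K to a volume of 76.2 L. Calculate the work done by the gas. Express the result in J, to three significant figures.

W ≈ 15800 J

Isothermal: W = nRT ln(V₂/V₁) = P₁V₁ ln(V₂/V₁).
P₁V₁ = (593 kPa)(19.6 L) = 11623 J.
W = 11623 × ln(76.2/19.6) = 11623 × 1.358
W_by_gas = 15782 J.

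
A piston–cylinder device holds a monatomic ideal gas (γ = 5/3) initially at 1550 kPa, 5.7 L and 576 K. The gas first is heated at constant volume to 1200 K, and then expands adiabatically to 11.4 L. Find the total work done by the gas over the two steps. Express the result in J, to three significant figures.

W_total ≈ 10200 J

Step 1 (isochoric): W = 0 (constant volume).
After step 1: P = 3229 kPa (V unchanged).
Step 2 (adiabatic): W = (P₁V₁ − P₂V₂)/(γ−1) = (18406 − 11595)/0.667 = 10217 J.
W_total = 0 + 10217 = 10217 J.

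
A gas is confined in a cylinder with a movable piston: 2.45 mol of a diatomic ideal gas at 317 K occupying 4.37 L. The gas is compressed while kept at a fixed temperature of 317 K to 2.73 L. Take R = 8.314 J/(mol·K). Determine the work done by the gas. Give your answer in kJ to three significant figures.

Isothermal: W = nRT ln(V₂/V₁).
W = (2.45)(8.314)(317) × ln(2.73/4.37)
  = 6457 × -0.4705
W_by_gas = -3038 J.

W ≈ -3.04 kJ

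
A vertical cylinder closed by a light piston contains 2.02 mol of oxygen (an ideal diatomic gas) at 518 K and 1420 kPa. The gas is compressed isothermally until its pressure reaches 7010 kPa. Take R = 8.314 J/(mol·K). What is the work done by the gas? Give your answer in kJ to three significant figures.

Isothermal process: W = nRT ln(V₂/V₁) = nRT ln(P₁/P₂).
W = (2.02)(8.314)(518) × ln(1420/7010)
  = 8699 × ln(0.2026) = 8699 × -1.597
W_by_gas = -13890 J.

W ≈ -13.9 kJ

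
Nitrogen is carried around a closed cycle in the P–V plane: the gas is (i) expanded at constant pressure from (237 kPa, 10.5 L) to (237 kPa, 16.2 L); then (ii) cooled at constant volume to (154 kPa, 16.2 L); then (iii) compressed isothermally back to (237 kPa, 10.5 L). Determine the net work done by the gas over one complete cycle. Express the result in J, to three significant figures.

W_net ≈ 269 J

Leg (i): W = PΔV = (237)(16.2 − 10.5) = 1351 J.
Leg (ii): W = 0.
Leg (iii): W = PᵢVᵢ ln(V_f/Vᵢ) = (2495) ln(10.5/16.2) = -1082 J.
W_net = 1351 − 1082 = 269.1 J.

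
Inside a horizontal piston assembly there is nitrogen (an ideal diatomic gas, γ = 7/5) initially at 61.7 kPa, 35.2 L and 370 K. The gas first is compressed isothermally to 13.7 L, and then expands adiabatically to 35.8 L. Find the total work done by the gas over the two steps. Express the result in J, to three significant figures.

W_total ≈ -317 J

Step 1 (isothermal): W = P₁V₁ ln(V₂/V₁) = (2172) ln(13.7/35.2) = -2049 J.
After step 1: P = 158.5 kPa, V = 13.7 L, T = 370 K.
Step 2 (adiabatic): W = (P₁V₁ − P₂V₂)/(γ−1) = (2172 − 1479)/0.4 = 1732 J.
W_total = -2049 + 1732 = -317.3 J.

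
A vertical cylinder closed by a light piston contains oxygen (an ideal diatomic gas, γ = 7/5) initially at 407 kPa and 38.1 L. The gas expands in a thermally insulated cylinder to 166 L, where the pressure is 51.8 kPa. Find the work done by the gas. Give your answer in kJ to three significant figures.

W ≈ 17.3 kJ

Adiabatic: W = (P₁V₁ − P₂V₂)/(γ − 1) with γ = 7/5.
P₁V₁ = 15507 J, P₂V₂ = 8599 J.
W = (15507 − 8599) / 0.4 = 17270 J.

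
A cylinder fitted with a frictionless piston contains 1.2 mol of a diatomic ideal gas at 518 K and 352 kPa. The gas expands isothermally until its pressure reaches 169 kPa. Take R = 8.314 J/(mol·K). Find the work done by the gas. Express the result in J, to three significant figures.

W ≈ 3790 J

Isothermal process: W = nRT ln(V₂/V₁) = nRT ln(P₁/P₂).
W = (1.2)(8.314)(518) × ln(352/169)
  = 5168 × ln(2.083) = 5168 × 0.7337
W_by_gas = 3792 J.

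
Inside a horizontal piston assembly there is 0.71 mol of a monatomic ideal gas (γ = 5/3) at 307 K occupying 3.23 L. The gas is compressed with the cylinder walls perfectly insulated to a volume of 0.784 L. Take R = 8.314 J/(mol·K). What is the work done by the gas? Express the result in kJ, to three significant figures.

Adiabatic: TV^(γ−1) = const with γ = 5/3.
T₂ = T₁ (V₁/V₂)^(γ−1) = 307 × (3.23/0.784)^0.667 = 307 × 2.57 = 789 K.
W_by = nCᵥ(T₁ − T₂) = (0.71)(12.47)(307 − 789) = -4268 J.

W ≈ -4.27 kJ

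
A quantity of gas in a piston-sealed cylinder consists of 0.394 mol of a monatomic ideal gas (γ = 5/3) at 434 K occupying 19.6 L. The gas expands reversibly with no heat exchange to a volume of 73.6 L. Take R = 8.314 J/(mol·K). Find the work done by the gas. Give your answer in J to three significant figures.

Adiabatic: TV^(γ−1) = const with γ = 5/3.
T₂ = T₁ (V₁/V₂)^(γ−1) = 434 × (19.6/73.6)^0.667 = 434 × 0.4139 = 179.6 K.
W_by = nCᵥ(T₁ − T₂) = (0.394)(12.47)(434 − 179.6) = 1250 J.

W ≈ 1250 J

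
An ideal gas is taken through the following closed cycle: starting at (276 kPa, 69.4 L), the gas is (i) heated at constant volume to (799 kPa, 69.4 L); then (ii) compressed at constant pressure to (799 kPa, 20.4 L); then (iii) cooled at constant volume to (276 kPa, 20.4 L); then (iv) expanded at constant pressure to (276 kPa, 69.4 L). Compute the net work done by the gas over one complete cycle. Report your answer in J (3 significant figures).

W_net ≈ -25600 J

Constant-volume legs do no work.
W(ii) = (799)(20.4 − 69.4) = -39151 J; W(iv) = (276)(69.4 − 20.4) = 13524 J.
W_net = -39151 + 13524 = -25627 J (the counter-clockwise enclosed area).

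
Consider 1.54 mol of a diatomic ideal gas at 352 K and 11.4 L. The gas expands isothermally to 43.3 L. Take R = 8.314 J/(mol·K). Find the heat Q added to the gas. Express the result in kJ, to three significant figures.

Isothermal ⇒ ΔU = 0, so Q = W = nRT ln(V₂/V₁).
Q = (1.54)(8.314)(352) ln(43.3/11.4) = 4507 × 1.335 = 6015 J.

Q ≈ 6.01 kJ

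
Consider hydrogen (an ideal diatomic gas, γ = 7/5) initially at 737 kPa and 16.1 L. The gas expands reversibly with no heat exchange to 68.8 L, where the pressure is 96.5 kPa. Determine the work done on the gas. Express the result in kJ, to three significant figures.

Adiabatic: W = (P₁V₁ − P₂V₂)/(γ − 1) with γ = 7/5.
P₁V₁ = 11866 J, P₂V₂ = 6639 J.
W = (11866 − 6639) / 0.4 = 13066 J.
Work on gas = −W_by = -13066 J.

W ≈ -13.1 kJ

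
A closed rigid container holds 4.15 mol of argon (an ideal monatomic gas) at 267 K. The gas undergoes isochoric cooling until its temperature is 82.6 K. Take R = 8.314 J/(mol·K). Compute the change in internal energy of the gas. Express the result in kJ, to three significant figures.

Constant volume ⇒ W = 0, so Q = ΔU = nCᵥΔT with Cᵥ = 3R/2 = 12.47 J/(mol·K).
ΔU = (4.15)(12.47)(82.6 − 267) = -9544 J.

ΔU ≈ -9.54 kJ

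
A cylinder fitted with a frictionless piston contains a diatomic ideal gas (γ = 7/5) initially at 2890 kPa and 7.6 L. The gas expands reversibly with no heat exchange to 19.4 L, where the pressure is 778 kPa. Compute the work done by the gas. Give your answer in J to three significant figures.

W ≈ 17200 J

Adiabatic: W = (P₁V₁ − P₂V₂)/(γ − 1) with γ = 7/5.
P₁V₁ = 21964 J, P₂V₂ = 15093 J.
W = (21964 − 15093) / 0.4 = 17177 J.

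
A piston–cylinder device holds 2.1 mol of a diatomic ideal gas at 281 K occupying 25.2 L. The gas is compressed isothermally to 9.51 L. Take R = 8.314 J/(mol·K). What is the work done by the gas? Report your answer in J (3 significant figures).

Isothermal: W = nRT ln(V₂/V₁).
W = (2.1)(8.314)(281) × ln(9.51/25.2)
  = 4906 × -0.9745
W_by_gas = -4781 J.

W ≈ -4780 J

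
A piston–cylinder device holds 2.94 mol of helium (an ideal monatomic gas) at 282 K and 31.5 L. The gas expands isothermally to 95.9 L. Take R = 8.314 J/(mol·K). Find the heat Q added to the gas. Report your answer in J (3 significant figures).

Q ≈ 7670 J

Isothermal ⇒ ΔU = 0, so Q = W = nRT ln(V₂/V₁).
Q = (2.94)(8.314)(282) ln(95.9/31.5) = 6893 × 1.113 = 7674 J.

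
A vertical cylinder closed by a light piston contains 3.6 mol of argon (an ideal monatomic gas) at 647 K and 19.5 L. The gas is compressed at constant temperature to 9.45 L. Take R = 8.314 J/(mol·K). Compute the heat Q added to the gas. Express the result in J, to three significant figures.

Isothermal ⇒ ΔU = 0, so Q = W = nRT ln(V₂/V₁).
Q = (3.6)(8.314)(647) ln(9.45/19.5) = 19365 × -0.7244 = -14028 J.

Q ≈ -14000 J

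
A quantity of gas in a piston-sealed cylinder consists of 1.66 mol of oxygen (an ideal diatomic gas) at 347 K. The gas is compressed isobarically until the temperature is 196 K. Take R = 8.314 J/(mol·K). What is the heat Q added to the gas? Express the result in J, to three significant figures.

Q ≈ -7290 J

Isobaric: W = nRΔT = (1.66)(8.314)(-151) = -2084 J.
ΔU = nCᵥΔT with Cᵥ = 5R/2: ΔU = (1.66)(20.79)(-151) = -5210 J.
Q = ΔU + W = -5210 − 2084 = -7294 J.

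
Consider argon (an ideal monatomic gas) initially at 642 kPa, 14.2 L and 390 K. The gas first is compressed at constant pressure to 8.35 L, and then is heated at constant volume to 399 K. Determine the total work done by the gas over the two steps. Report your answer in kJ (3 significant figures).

W_total ≈ -3.76 kJ

Step 1 (isobaric): W = PΔV = (642 kPa)(8.35 − 14.2 L) = -3756 J.
Step 2 (isochoric): W = 0 (constant volume).
W_total = -3756 + 0 = -3756 J.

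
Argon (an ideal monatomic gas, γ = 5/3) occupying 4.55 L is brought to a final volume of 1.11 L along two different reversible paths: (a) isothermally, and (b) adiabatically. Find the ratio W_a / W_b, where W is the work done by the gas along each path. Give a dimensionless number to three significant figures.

Path (a) isothermal: W = P₁V₁ ln(V₂/V₁) → W_a/(P₁V₁) = -1.411.
Path (b) adiabatic: W = P₁V₁(1 − (V₁/V₂)^(γ−1))/(γ−1) → W_b/(P₁V₁) = -2.342.
W_a / W_b = -1.411 / -2.342 = 0.6024.

W_a / W_b ≈ 0.602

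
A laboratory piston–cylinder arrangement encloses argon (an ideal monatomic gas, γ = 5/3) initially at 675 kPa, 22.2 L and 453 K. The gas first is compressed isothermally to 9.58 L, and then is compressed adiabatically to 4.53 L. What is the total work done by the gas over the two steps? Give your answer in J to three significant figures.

Step 1 (isothermal): W = P₁V₁ ln(V₂/V₁) = (14985) ln(9.58/22.2) = -12594 J.
After step 1: P = 1564 kPa, V = 9.58 L, T = 453 K.
Step 2 (adiabatic): W = (P₁V₁ − P₂V₂)/(γ−1) = (14985 − 24689)/0.667 = -14556 J.
W_total = -12594 − 14556 = -27149 J.

W_total ≈ -27100 J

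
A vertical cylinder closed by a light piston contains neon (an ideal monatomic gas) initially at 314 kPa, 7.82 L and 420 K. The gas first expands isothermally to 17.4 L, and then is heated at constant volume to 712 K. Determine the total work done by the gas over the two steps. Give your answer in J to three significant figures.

Step 1 (isothermal): W = P₁V₁ ln(V₂/V₁) = (2455) ln(17.4/7.82) = 1964 J.
Step 2 (isochoric): W = 0 (constant volume).
W_total = 1964 + 0 = 1964 J.

W_total ≈ 1960 J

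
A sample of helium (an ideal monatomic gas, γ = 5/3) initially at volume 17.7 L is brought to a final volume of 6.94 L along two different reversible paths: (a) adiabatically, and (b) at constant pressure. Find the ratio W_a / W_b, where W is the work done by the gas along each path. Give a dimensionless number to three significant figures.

W_a / W_b ≈ 2.14

Path (a) adiabatic: W = P₁V₁(1 − (V₁/V₂)^(γ−1))/(γ−1) → W_a/(P₁V₁) = -1.3.
Path (b) isobaric: W = P₁(V₂ − V₁) → W_b/(P₁V₁) = -0.6079.
W_a / W_b = -1.3 / -0.6079 = 2.139.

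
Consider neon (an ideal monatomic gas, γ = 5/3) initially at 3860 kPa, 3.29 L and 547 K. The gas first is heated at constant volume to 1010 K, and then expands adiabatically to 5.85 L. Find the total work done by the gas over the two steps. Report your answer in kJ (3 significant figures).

Step 1 (isochoric): W = 0 (constant volume).
After step 1: P = 7127 kPa (V unchanged).
Step 2 (adiabatic): W = (P₁V₁ − P₂V₂)/(γ−1) = (23449 − 15976)/0.667 = 11208 J.
W_total = 0 + 11208 = 11208 J.

W_total ≈ 11.2 kJ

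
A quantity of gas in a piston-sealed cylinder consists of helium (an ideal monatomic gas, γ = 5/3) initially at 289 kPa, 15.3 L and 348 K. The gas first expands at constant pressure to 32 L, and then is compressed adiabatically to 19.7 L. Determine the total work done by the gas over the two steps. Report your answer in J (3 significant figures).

W_total ≈ -470 J

Step 1 (isobaric): W = PΔV = (289 kPa)(32 − 15.3 L) = 4826 J.
After step 1: P = 289 kPa, V = 32 L, T = 727.8 K.
Step 2 (adiabatic): W = (P₁V₁ − P₂V₂)/(γ−1) = (9248 − 12779)/0.667 = -5297 J.
W_total = 4826 − 5297 = -470.5 J.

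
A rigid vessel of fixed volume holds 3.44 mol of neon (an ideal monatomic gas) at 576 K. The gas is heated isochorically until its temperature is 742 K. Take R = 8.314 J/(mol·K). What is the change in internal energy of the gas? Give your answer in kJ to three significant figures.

Constant volume ⇒ W = 0, so Q = ΔU = nCᵥΔT with Cᵥ = 3R/2 = 12.47 J/(mol·K).
ΔU = (3.44)(12.47)(742 − 576) = 7121 J.

ΔU ≈ 7.12 kJ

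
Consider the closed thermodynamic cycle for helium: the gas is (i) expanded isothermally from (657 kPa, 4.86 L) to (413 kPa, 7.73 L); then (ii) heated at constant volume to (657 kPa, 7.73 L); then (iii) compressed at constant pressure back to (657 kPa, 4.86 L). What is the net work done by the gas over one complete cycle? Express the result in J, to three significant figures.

Leg (i): W = PᵢVᵢ ln(V_f/Vᵢ) = (3193) ln(7.73/4.86) = 1482 J.
Leg (ii): W = 0.
Leg (iii): W = PΔV = (657)(4.86 − 7.73) = -1886 J.
W_net = 1482 − 1886 = -403.8 J.

W_net ≈ -404 J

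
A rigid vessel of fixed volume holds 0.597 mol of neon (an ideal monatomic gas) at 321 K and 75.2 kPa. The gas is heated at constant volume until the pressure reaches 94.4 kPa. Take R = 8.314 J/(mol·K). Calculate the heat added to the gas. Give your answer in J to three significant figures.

Q ≈ 610 J

Constant volume ⇒ W = 0, so Q = ΔU = nCᵥΔT with Cᵥ = 3R/2 = 12.47 J/(mol·K).
At constant V, T₂/T₁ = P₂/P₁ ⇒ ΔT = T₁(P₂/P₁ − 1) = 321·(94.4/75.2 − 1) = 81.96 K.
ΔU = (0.597)(12.47)(81.96) = 610.2 J.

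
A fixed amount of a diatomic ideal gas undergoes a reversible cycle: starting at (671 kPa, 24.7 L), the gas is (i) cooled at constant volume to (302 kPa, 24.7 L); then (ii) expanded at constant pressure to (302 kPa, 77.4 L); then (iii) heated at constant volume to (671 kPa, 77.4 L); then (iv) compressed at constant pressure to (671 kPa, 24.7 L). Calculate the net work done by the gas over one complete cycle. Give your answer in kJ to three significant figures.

Constant-volume legs do no work.
W(ii) = (302)(77.4 − 24.7) = 15915 J; W(iv) = (671)(24.7 − 77.4) = -35362 J.
W_net = 15915 − 35362 = -19446 J (the counter-clockwise enclosed area).

W_net ≈ -19.4 kJ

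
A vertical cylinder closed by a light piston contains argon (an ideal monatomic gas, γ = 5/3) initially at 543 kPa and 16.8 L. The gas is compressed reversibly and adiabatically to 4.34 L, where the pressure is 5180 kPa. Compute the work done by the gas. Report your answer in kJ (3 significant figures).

Adiabatic: W = (P₁V₁ − P₂V₂)/(γ − 1) with γ = 5/3.
P₁V₁ = 9122 J, P₂V₂ = 22481 J.
W = (9122 − 22481) / 0.6667 = -20038 J.

W ≈ -20.0 kJ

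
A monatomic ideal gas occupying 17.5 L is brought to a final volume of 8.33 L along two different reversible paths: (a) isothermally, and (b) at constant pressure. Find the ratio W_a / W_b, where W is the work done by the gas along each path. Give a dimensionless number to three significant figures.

Path (a) isothermal: W = P₁V₁ ln(V₂/V₁) → W_a/(P₁V₁) = -0.7423.
Path (b) isobaric: W = P₁(V₂ − V₁) → W_b/(P₁V₁) = -0.524.
W_a / W_b = -0.7423 / -0.524 = 1.417.

W_a / W_b ≈ 1.42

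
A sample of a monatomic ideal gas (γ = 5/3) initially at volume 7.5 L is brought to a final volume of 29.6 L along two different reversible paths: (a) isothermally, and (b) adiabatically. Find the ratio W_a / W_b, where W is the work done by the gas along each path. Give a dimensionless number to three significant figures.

Path (a) isothermal: W = P₁V₁ ln(V₂/V₁) → W_a/(P₁V₁) = 1.373.
Path (b) adiabatic: W = P₁V₁(1 − (V₁/V₂)^(γ−1))/(γ−1) → W_b/(P₁V₁) = 0.8994.
W_a / W_b = 1.373 / 0.8994 = 1.526.

W_a / W_b ≈ 1.53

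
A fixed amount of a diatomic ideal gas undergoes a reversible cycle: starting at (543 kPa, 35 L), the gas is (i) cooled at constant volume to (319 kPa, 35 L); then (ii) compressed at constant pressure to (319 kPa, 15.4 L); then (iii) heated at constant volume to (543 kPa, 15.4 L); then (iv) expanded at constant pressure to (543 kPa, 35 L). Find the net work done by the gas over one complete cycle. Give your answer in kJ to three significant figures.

W_net ≈ 4.39 kJ

Constant-volume legs do no work.
W(ii) = (319)(15.4 − 35) = -6252 J; W(iv) = (543)(35 − 15.4) = 10643 J.
W_net = -6252 + 10643 = 4390 J (the clockwise enclosed area).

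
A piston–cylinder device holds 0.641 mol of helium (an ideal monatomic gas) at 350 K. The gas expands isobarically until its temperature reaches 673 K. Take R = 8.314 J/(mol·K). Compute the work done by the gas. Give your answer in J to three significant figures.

Isobaric: W = P ΔV = nR ΔT.
W = (0.641)(8.314)(673 − 350) = 1721 J.

W ≈ 1720 J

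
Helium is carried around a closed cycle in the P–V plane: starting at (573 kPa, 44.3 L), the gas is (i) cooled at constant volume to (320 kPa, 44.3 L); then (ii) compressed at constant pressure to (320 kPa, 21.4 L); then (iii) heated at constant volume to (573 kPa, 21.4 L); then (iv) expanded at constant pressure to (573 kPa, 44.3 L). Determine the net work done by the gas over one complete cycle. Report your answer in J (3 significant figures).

Constant-volume legs do no work.
W(ii) = (320)(21.4 − 44.3) = -7328 J; W(iv) = (573)(44.3 − 21.4) = 13122 J.
W_net = -7328 + 13122 = 5794 J (the clockwise enclosed area).

W_net ≈ 5790 J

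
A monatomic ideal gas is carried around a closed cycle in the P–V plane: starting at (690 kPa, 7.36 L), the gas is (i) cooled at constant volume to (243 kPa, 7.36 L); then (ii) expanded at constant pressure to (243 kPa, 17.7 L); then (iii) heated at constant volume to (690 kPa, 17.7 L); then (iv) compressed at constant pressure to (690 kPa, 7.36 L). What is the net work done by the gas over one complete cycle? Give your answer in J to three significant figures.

Constant-volume legs do no work.
W(ii) = (243)(17.7 − 7.36) = 2513 J; W(iv) = (690)(7.36 − 17.7) = -7135 J.
W_net = 2513 − 7135 = -4622 J (the counter-clockwise enclosed area).

W_net ≈ -4620 J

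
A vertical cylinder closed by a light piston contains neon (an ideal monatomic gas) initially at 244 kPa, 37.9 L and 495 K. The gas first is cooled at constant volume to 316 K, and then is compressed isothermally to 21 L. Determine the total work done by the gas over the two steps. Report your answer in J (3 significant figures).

W_total ≈ -3490 J

Step 1 (isochoric): W = 0 (constant volume).
After step 1: P = 155.8 kPa (V unchanged).
Step 2 (isothermal): W = P₁V₁ ln(V₂/V₁) = (5904) ln(21/37.9) = -3486 J.
W_total = 0 − 3486 = -3486 J.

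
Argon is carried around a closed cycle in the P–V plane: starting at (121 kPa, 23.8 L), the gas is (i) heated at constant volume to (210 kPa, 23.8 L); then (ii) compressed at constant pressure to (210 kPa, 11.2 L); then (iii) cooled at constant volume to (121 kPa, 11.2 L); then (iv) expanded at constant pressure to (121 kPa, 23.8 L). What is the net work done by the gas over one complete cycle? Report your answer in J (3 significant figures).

W_net ≈ -1120 J

Constant-volume legs do no work.
W(ii) = (210)(11.2 − 23.8) = -2646 J; W(iv) = (121)(23.8 − 11.2) = 1525 J.
W_net = -2646 + 1525 = -1121 J (the counter-clockwise enclosed area).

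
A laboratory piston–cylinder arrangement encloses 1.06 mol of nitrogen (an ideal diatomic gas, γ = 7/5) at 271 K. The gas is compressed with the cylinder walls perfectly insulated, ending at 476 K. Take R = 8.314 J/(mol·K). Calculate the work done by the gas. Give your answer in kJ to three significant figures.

W ≈ -4.52 kJ

Adiabatic ⇒ Q = 0, so W_by = −ΔU = nCᵥ(T₁ − T₂).
Cᵥ = 5R/2 = 20.79 J/(mol·K).
W = (1.06)(20.79)(271 − 476) = -4517 J.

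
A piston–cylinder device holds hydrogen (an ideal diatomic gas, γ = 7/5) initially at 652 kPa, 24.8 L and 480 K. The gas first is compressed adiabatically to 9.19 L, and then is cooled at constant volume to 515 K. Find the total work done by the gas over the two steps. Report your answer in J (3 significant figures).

Step 1 (adiabatic): W = (P₁V₁ − P₂V₂)/(γ−1) = (16170 − 24052)/0.4 = -19706 J.
Step 2 (isochoric): W = 0 (constant volume).
W_total = -19706 + 0 = -19706 J.

W_total ≈ -19700 J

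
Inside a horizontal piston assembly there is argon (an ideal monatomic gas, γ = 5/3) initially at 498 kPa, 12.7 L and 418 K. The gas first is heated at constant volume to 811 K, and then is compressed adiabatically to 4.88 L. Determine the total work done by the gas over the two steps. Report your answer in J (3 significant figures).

Step 1 (isochoric): W = 0 (constant volume).
After step 1: P = 966.2 kPa (V unchanged).
Step 2 (adiabatic): W = (P₁V₁ − P₂V₂)/(γ−1) = (12271 − 23217)/0.667 = -16419 J.
W_total = 0 − 16419 = -16419 J.

W_total ≈ -16400 J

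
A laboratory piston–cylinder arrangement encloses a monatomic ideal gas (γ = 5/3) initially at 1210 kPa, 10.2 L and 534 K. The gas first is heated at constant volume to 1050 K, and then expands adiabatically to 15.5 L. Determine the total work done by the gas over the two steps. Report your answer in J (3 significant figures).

W_total ≈ 8860 J

Step 1 (isochoric): W = 0 (constant volume).
After step 1: P = 2379 kPa (V unchanged).
Step 2 (adiabatic): W = (P₁V₁ − P₂V₂)/(γ−1) = (24268 − 18360)/0.667 = 8862 J.
W_total = 0 + 8862 = 8862 J.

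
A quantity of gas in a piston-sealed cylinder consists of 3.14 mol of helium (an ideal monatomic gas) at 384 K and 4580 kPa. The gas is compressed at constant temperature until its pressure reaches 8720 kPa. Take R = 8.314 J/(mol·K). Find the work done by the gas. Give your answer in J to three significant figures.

W ≈ -6460 J

Isothermal process: W = nRT ln(V₂/V₁) = nRT ln(P₁/P₂).
W = (3.14)(8.314)(384) × ln(4580/8720)
  = 10025 × ln(0.5252) = 10025 × -0.6439
W_by_gas = -6455 J.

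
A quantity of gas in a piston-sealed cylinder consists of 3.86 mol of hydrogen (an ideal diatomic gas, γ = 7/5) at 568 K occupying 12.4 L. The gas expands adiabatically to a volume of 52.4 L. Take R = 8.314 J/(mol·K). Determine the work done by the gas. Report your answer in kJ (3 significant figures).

Adiabatic: TV^(γ−1) = const with γ = 7/5.
T₂ = T₁ (V₁/V₂)^(γ−1) = 568 × (12.4/52.4)^0.4 = 568 × 0.5619 = 319.1 K.
W_by = nCᵥ(T₁ − T₂) = (3.86)(20.79)(568 − 319.1) = 19966 J.

W ≈ 20.0 kJ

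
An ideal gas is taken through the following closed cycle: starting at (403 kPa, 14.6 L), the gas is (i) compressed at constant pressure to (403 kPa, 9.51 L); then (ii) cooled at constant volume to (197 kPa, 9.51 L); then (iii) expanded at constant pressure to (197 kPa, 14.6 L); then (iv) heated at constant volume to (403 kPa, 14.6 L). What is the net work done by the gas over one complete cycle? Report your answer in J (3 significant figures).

W_net ≈ -1050 J

Constant-volume legs do no work.
W(i) = (403)(9.51 − 14.6) = -2051 J; W(iii) = (197)(14.6 − 9.51) = 1003 J.
W_net = -2051 + 1003 = -1049 J (the counter-clockwise enclosed area).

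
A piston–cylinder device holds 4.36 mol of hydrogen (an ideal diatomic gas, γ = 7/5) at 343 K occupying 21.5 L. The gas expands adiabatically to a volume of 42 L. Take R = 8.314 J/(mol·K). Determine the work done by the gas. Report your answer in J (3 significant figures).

Adiabatic: TV^(γ−1) = const with γ = 7/5.
T₂ = T₁ (V₁/V₂)^(γ−1) = 343 × (21.5/42)^0.4 = 343 × 0.765 = 262.4 K.
W_by = nCᵥ(T₁ − T₂) = (4.36)(20.79)(343 − 262.4) = 7304 J.

W ≈ 7300 J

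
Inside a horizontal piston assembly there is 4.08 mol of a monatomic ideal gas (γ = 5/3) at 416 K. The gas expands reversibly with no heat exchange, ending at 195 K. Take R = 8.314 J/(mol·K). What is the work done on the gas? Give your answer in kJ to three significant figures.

W ≈ -11.2 kJ

Adiabatic ⇒ Q = 0, so W_by = −ΔU = nCᵥ(T₁ − T₂).
Cᵥ = 3R/2 = 12.47 J/(mol·K).
W = (4.08)(12.47)(416 − 195) = 11245 J.
Work on gas = −W_by = -11245 J.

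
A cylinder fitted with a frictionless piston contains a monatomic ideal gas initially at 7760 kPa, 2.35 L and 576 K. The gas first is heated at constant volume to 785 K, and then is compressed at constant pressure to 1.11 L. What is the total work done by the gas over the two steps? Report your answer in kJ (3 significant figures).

Step 1 (isochoric): W = 0 (constant volume).
After step 1: P = 10576 kPa (V unchanged).
Step 2 (isobaric): W = PΔV = (10576 kPa)(1.11 − 2.35 L) = -13114 J.
W_total = 0 − 13114 = -13114 J.

W_total ≈ -13.1 kJ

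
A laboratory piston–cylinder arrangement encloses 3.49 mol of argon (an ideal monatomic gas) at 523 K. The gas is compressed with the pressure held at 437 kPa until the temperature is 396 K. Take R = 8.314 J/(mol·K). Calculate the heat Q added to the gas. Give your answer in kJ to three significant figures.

Isobaric: W = nRΔT = (3.49)(8.314)(-127) = -3685 J.
ΔU = nCᵥΔT with Cᵥ = 3R/2: ΔU = (3.49)(12.47)(-127) = -5528 J.
Q = ΔU + W = -5528 − 3685 = -9213 J.

Q ≈ -9.21 kJ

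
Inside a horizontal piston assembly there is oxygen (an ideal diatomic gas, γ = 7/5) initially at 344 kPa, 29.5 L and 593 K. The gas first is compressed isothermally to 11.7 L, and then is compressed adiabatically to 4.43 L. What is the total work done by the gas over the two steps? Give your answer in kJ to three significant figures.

Step 1 (isothermal): W = P₁V₁ ln(V₂/V₁) = (10148) ln(11.7/29.5) = -9385 J.
After step 1: P = 867.4 kPa, V = 11.7 L, T = 593 K.
Step 2 (adiabatic): W = (P₁V₁ − P₂V₂)/(γ−1) = (10148 − 14966)/0.4 = -12044 J.
W_total = -9385 − 12044 = -21429 J.

W_total ≈ -21.4 kJ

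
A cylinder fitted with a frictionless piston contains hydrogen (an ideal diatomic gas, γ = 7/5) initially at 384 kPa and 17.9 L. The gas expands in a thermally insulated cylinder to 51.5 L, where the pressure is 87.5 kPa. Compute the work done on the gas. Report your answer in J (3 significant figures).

Adiabatic: W = (P₁V₁ − P₂V₂)/(γ − 1) with γ = 7/5.
P₁V₁ = 6874 J, P₂V₂ = 4506 J.
W = (6874 − 4506) / 0.4 = 5918 J.
Work on gas = −W_by = -5918 J.

W ≈ -5920 J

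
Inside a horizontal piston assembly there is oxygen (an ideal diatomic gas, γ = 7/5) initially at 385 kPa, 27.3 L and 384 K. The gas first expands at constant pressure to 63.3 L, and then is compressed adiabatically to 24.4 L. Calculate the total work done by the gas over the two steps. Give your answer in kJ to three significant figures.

Step 1 (isobaric): W = PΔV = (385 kPa)(63.3 − 27.3 L) = 13860 J.
After step 1: P = 385 kPa, V = 63.3 L, T = 890.4 K.
Step 2 (adiabatic): W = (P₁V₁ − P₂V₂)/(γ−1) = (24370 − 35684)/0.4 = -28283 J.
W_total = 13860 − 28283 = -14423 J.

W_total ≈ -14.4 kJ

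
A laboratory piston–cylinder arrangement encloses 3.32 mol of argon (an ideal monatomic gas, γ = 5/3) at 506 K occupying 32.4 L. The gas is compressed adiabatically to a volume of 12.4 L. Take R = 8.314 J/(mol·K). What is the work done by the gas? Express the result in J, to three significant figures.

W ≈ -18800 J

Adiabatic: TV^(γ−1) = const with γ = 5/3.
T₂ = T₁ (V₁/V₂)^(γ−1) = 506 × (32.4/12.4)^0.667 = 506 × 1.897 = 959.9 K.
W_by = nCᵥ(T₁ − T₂) = (3.32)(12.47)(506 − 959.9) = -18794 J.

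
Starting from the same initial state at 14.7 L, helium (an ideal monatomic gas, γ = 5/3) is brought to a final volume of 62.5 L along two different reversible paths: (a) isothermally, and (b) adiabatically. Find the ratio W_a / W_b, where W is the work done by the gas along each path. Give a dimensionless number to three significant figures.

Path (a) isothermal: W = P₁V₁ ln(V₂/V₁) → W_a/(P₁V₁) = 1.447.
Path (b) adiabatic: W = P₁V₁(1 − (V₁/V₂)^(γ−1))/(γ−1) → W_b/(P₁V₁) = 0.9285.
W_a / W_b = 1.447 / 0.9285 = 1.559.

W_a / W_b ≈ 1.56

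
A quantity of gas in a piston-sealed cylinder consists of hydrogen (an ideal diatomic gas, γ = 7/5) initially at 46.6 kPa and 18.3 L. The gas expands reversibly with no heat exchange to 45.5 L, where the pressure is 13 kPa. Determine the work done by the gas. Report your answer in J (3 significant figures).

W ≈ 653 J

Adiabatic: W = (P₁V₁ − P₂V₂)/(γ − 1) with γ = 7/5.
P₁V₁ = 852.8 J, P₂V₂ = 591.5 J.
W = (852.8 − 591.5) / 0.4 = 653.2 J.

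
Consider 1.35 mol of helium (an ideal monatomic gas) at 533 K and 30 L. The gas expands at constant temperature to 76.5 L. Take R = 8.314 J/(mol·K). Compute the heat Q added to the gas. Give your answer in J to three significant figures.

Isothermal ⇒ ΔU = 0, so Q = W = nRT ln(V₂/V₁).
Q = (1.35)(8.314)(533) ln(76.5/30) = 5982 × 0.9361 = 5600 J.

Q ≈ 5600 J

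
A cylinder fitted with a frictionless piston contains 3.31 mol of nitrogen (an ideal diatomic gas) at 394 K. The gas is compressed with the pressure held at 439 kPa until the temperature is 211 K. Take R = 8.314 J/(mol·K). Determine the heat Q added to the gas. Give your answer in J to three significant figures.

Isobaric: W = nRΔT = (3.31)(8.314)(-183) = -5036 J.
ΔU = nCᵥΔT with Cᵥ = 5R/2: ΔU = (3.31)(20.79)(-183) = -12590 J.
Q = ΔU + W = -12590 − 5036 = -17626 J.

Q ≈ -17600 J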